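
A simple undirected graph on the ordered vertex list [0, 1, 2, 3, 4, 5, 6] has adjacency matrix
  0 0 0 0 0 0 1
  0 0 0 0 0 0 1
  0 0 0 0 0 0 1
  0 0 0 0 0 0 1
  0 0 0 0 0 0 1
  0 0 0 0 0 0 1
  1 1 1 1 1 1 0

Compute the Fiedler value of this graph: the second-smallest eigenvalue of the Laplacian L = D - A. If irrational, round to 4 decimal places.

1

Reading degrees in the order [0, 1, 2, 3, 4, 5, 6] gives [1, 1, 1, 1, 1, 1, 6]; set D = diag(1, 1, 1, 1, 1, 1, 6) and form L = D - A. The smallest Laplacian eigenvalue is always 0. The next one, lambda_2 = 1, measures how hard the graph is to disconnect: larger values mean better connectivity. The largest eigenvalue, 7, is at most the vertex count 7.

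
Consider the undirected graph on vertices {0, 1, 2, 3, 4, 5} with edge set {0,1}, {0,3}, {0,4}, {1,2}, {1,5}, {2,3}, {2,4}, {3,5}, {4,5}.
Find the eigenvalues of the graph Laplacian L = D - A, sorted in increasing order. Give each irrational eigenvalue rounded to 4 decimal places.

Reading degrees in the order [0, 1, 2, 3, 4, 5] gives [3, 3, 3, 3, 3, 3]; set D = diag(3, 3, 3, 3, 3, 3) and form L = D - A. Diagonalising L (or applying a numerical eigensolver to the 6x6 matrix) gives the spectrum above.

[0, 3, 3, 3, 3, 6]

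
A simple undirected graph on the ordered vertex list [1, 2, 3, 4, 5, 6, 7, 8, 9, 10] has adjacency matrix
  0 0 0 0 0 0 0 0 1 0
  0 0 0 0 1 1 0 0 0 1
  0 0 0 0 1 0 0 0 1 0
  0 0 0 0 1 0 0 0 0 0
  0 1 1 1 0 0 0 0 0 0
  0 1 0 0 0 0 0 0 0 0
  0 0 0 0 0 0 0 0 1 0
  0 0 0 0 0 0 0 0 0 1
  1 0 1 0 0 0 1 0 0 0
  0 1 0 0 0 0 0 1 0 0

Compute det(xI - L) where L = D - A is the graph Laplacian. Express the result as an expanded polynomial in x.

x^10 - 18x^9 + 133x^8 - 524x^7 + 1200x^6 - 1638x^5 + 1316x^4 - 590x^3 + 130x^2 - 10x

Each diagonal entry of L is the vertex degree and each off-diagonal entry is -1 where an edge is present, 0 otherwise; in the order [1, 2, 3, 4, 5, 6, 7, 8, 9, 10] the diagonal is [1, 3, 2, 1, 3, 1, 1, 1, 3, 2]. Computing det(xI - L) by cofactor expansion (or equivalently via sum-over-permutations) gives x^10 - 18x^9 + 133x^8 - 524x^7 + 1200x^6 - 1638x^5 + 1316x^4 - 590x^3 + 130x^2 - 10x. Since p(0) = det(-L) = 0, x divides p(x). By the matrix-tree theorem the graph has (1/10) * product of the nonzero eigenvalues = 1 spanning tree.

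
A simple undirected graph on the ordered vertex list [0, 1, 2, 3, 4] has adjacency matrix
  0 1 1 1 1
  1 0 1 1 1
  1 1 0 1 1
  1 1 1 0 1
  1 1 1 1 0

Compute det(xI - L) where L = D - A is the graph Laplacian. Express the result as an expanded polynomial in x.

x^5 - 20x^4 + 150x^3 - 500x^2 + 625x

Each diagonal entry of L is the vertex degree and each off-diagonal entry is -1 where an edge is present, 0 otherwise; in the order [0, 1, 2, 3, 4] the diagonal is [4, 4, 4, 4, 4]. The eigenvalues of L are [0, 5, 5, 5, 5]; the characteristic polynomial is the product of (x - lambda_i), which multiplies out to x^5 - 20x^4 + 150x^3 - 500x^2 + 625x. Since p(0) = det(-L) = 0, x divides p(x). By the matrix-tree theorem the graph has (1/5) * product of the nonzero eigenvalues = 125 spanning trees. The eigenvalues sum to 20, which equals trace(L) = 2|E|.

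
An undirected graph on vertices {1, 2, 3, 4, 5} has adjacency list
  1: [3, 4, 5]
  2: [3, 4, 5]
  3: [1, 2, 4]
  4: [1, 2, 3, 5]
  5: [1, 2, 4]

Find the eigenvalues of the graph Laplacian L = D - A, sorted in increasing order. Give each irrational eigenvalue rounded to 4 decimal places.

Reading degrees in the order [1, 2, 3, 4, 5] gives [3, 3, 3, 4, 3]; set D = diag(3, 3, 3, 4, 3) and form L = D - A. The multiplicity of 0 as a Laplacian eigenvalue equals the number of connected components. The single zero eigenvalue shows the graph is connected. The eigenvalues sum to 16, which equals trace(L) = 2|E|.

[0, 3, 3, 5, 5]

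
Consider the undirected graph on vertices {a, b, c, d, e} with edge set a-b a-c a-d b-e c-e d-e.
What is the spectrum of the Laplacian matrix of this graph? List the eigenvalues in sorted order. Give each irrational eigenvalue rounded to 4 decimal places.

[0, 2, 2, 3, 5]

Each diagonal entry of L is the vertex degree and each off-diagonal entry is -1 where an edge is present, 0 otherwise; in the order [a, b, c, d, e] the diagonal is [3, 2, 2, 2, 3]. Since every row of L sums to 0, the all-ones vector is in the kernel and 0 is an eigenvalue. The single zero eigenvalue shows the graph is connected. By the matrix-tree theorem the graph has (1/5) * product of the nonzero eigenvalues = 12 spanning trees.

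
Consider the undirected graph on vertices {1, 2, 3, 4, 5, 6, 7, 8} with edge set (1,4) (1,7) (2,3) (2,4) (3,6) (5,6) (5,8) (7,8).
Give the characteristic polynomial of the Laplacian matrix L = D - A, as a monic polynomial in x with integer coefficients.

x^8 - 16x^7 + 104x^6 - 352x^5 + 660x^4 - 672x^3 + 336x^2 - 64x

Each diagonal entry of L is the vertex degree and each off-diagonal entry is -1 where an edge is present, 0 otherwise; in the order [1, 2, 3, 4, 5, 6, 7, 8] the diagonal is [2, 2, 2, 2, 2, 2, 2, 2]. L has integer entries, so p(x) = det(xI - L) has integer coefficients. Expanding the determinant yields x^8 - 16x^7 + 104x^6 - 352x^5 + 660x^4 - 672x^3 + 336x^2 - 64x. The constant term is 0 because L is singular (the all-ones vector lies in its kernel).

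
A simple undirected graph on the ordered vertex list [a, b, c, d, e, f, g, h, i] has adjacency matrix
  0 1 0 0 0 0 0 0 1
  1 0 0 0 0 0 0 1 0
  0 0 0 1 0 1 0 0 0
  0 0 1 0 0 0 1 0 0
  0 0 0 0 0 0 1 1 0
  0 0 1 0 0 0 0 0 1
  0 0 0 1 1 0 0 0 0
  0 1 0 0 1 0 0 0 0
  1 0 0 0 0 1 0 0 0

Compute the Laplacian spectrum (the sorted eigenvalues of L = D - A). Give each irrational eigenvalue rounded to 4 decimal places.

Reading degrees in the order [a, b, c, d, e, f, g, h, i] gives [2, 2, 2, 2, 2, 2, 2, 2, 2]; set D = diag(2, 2, 2, 2, 2, 2, 2, 2, 2) and form L = D - A. Diagonalising L (or applying a numerical eigensolver to the 9x9 matrix) gives the spectrum above. There is one zero in the spectrum, matching the 1 component. The largest eigenvalue, 3.8794, is at most the vertex count 9.

[0, 0.4679, 0.4679, 1.6527, 1.6527, 3, 3, 3.8794, 3.8794]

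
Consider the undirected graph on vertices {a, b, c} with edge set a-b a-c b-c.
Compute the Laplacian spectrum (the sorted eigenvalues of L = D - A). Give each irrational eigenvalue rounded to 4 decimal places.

[0, 3, 3]

Reading degrees in the order [a, b, c] gives [2, 2, 2]; set D = diag(2, 2, 2) and form L = D - A. L is symmetric positive semidefinite, so every eigenvalue is real and nonnegative. The largest eigenvalue, 3, is at most the vertex count 3. There is one zero in the spectrum, matching the 1 component.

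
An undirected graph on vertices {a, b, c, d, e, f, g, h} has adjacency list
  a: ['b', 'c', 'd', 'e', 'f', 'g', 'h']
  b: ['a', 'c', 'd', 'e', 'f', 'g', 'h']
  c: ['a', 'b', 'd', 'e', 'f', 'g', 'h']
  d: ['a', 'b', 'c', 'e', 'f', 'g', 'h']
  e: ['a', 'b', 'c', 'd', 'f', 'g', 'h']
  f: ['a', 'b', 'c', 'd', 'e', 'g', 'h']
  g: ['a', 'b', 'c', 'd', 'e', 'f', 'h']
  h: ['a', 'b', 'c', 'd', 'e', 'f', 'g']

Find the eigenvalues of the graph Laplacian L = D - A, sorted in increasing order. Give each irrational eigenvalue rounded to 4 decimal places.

[0, 8, 8, 8, 8, 8, 8, 8]

With the vertex order [a, b, c, d, e, f, g, h], the degrees are [7, 7, 7, 7, 7, 7, 7, 7], giving D = diag(7, 7, 7, 7, 7, 7, 7, 7) and L = D - A. Diagonalising L (or applying a numerical eigensolver to the 8x8 matrix) gives the spectrum above. The single zero eigenvalue shows the graph is connected. There is one zero in the spectrum, matching the 1 component. By the matrix-tree theorem the graph has (1/8) * product of the nonzero eigenvalues = 262144 spanning trees.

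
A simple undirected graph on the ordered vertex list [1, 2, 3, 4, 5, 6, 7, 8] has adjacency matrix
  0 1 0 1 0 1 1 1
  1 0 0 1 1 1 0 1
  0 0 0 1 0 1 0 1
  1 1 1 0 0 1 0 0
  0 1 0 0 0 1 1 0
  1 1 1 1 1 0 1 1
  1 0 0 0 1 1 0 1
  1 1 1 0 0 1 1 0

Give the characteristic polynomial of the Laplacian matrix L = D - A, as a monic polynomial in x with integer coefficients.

With the vertex order [1, 2, 3, 4, 5, 6, 7, 8], the degrees are [5, 5, 3, 4, 3, 7, 4, 5], giving D = diag(5, 5, 3, 4, 3, 7, 4, 5) and L = D - A. Computing det(xI - L) by cofactor expansion (or equivalently via sum-over-permutations) gives x^8 - 36x^7 + 543x^6 - 4442x^5 + 21253x^4 - 59382x^3 + 89559x^2 - 56120x. The coefficient of x^7 equals -trace(L) = -36, matching the sum of degrees. There is one zero in the spectrum, matching the 1 component.

x^8 - 36x^7 + 543x^6 - 4442x^5 + 21253x^4 - 59382x^3 + 89559x^2 - 56120x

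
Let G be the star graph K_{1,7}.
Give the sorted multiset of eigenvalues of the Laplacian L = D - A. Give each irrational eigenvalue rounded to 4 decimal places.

The graph has 8 vertices and degree multiset [7, 1, 1, 1, 1, 1, 1, 1]; D is the diagonal matrix of degrees and L = D - A. L is symmetric positive semidefinite, so every eigenvalue is real and nonnegative. The single zero eigenvalue shows the graph is connected. There is one zero in the spectrum, matching the 1 component.

[0, 1, 1, 1, 1, 1, 1, 8]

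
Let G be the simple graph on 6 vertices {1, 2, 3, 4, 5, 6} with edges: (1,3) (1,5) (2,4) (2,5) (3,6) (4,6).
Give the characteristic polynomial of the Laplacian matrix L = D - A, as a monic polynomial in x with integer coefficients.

Each diagonal entry of L is the vertex degree and each off-diagonal entry is -1 where an edge is present, 0 otherwise; in the order [1, 2, 3, 4, 5, 6] the diagonal is [2, 2, 2, 2, 2, 2]. Computing det(xI - L) by cofactor expansion (or equivalently via sum-over-permutations) gives x^6 - 12x^5 + 54x^4 - 112x^3 + 105x^2 - 36x. The coefficient of x^5 equals -trace(L) = -12, matching the sum of degrees. The eigenvalues sum to 12, which equals trace(L) = 2|E|. The largest eigenvalue, 4, is at most the vertex count 6.

x^6 - 12x^5 + 54x^4 - 112x^3 + 105x^2 - 36x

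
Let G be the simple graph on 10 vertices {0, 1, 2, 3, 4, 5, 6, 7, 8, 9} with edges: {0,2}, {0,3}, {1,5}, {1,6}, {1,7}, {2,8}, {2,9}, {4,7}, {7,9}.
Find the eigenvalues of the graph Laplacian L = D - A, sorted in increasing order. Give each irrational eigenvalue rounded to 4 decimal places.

[0, 0.1487, 0.5188, 0.6496, 1, 1.4400, 2.3111, 3.0561, 4.1701, 4.7056]

Reading degrees in the order [0, 1, 2, 3, 4, 5, 6, 7, 8, 9] gives [2, 3, 3, 1, 1, 1, 1, 3, 1, 2]; set D = diag(2, 3, 3, 1, 1, 1, 1, 3, 1, 2) and form L = D - A. The multiplicity of 0 as a Laplacian eigenvalue equals the number of connected components. The single zero eigenvalue shows the graph is connected. By the matrix-tree theorem the graph has (1/10) * product of the nonzero eigenvalues = 1 spanning tree. There is one zero in the spectrum, matching the 1 component.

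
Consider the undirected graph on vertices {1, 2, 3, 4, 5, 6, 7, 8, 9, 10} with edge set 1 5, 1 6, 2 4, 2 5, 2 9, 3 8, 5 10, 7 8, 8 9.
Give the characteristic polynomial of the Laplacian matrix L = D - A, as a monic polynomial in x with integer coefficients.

x^10 - 18x^9 + 133x^8 - 524x^7 + 1200x^6 - 1638x^5 + 1316x^4 - 590x^3 + 130x^2 - 10x

Reading degrees in the order [1, 2, 3, 4, 5, 6, 7, 8, 9, 10] gives [2, 3, 1, 1, 3, 1, 1, 3, 2, 1]; set D = diag(2, 3, 1, 1, 3, 1, 1, 3, 2, 1) and form L = D - A. L has integer entries, so p(x) = det(xI - L) has integer coefficients. Expanding the determinant yields x^10 - 18x^9 + 133x^8 - 524x^7 + 1200x^6 - 1638x^5 + 1316x^4 - 590x^3 + 130x^2 - 10x. Since p(0) = det(-L) = 0, x divides p(x). By the matrix-tree theorem the graph has (1/10) * product of the nonzero eigenvalues = 1 spanning tree. The largest eigenvalue, 4.7351, is at most the vertex count 10.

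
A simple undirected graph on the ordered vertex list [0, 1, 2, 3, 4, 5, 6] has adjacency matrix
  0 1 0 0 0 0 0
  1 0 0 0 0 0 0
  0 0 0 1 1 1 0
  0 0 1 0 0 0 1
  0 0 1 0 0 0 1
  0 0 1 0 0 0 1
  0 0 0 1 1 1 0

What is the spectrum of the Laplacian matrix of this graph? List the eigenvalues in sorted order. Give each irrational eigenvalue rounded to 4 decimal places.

Reading degrees in the order [0, 1, 2, 3, 4, 5, 6] gives [1, 1, 3, 2, 2, 2, 3]; set D = diag(1, 1, 3, 2, 2, 2, 3) and form L = D - A. The multiplicity of 0 as a Laplacian eigenvalue equals the number of connected components. The 2 zero eigenvalues correspond to the 2 connected components. The eigenvalues sum to 14, which equals trace(L) = 2|E|.

[0, 0, 2, 2, 2, 3, 5]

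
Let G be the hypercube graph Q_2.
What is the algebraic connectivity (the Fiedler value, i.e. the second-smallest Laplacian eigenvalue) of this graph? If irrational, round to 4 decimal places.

2

The graph has 4 vertices and degree multiset [2, 2, 2, 2]; D is the diagonal matrix of degrees and L = D - A. The sorted Laplacian eigenvalues are [0, 2, 2, 4]; the algebraic connectivity is the second entry, 2.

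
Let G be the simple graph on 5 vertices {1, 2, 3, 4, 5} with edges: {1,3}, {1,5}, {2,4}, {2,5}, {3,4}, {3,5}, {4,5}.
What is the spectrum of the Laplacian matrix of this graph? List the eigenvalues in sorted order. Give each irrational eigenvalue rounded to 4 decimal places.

[0, 1.5858, 3, 4.4142, 5]

Each diagonal entry of L is the vertex degree and each off-diagonal entry is -1 where an edge is present, 0 otherwise; in the order [1, 2, 3, 4, 5] the diagonal is [2, 2, 3, 3, 4]. Since every row of L sums to 0, the all-ones vector is in the kernel and 0 is an eigenvalue. By the matrix-tree theorem the graph has (1/5) * product of the nonzero eigenvalues = 21 spanning trees.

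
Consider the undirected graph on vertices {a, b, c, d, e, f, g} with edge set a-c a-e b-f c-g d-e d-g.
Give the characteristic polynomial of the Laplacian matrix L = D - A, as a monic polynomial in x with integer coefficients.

With the vertex order [a, b, c, d, e, f, g], the degrees are [2, 1, 2, 2, 2, 1, 2], giving D = diag(2, 1, 2, 2, 2, 1, 2) and L = D - A. L has integer entries, so p(x) = det(xI - L) has integer coefficients. Expanding the determinant yields x^7 - 12x^6 + 55x^5 - 120x^4 + 125x^3 - 50x^2. Since p(0) = det(-L) = 0, x divides p(x). The largest eigenvalue, 3.6180, is at most the vertex count 7. The eigenvalues sum to 12, which equals trace(L) = 2|E|.

x^7 - 12x^6 + 55x^5 - 120x^4 + 125x^3 - 50x^2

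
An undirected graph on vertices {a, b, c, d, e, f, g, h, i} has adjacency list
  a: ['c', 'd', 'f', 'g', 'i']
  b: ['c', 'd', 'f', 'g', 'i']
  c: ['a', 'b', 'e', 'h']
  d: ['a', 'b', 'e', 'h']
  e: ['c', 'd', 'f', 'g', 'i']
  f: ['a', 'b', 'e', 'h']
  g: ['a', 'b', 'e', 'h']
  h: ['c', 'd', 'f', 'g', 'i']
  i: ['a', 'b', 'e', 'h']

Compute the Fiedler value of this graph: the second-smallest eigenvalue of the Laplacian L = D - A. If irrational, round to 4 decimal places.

4

Each diagonal entry of L is the vertex degree and each off-diagonal entry is -1 where an edge is present, 0 otherwise; in the order [a, b, c, d, e, f, g, h, i] the diagonal is [5, 5, 4, 4, 5, 4, 4, 5, 4]. Computing the eigenvalues of L and sorting gives [0, 4, 4, 4, 4, 5, 5, 5, 9]. The Fiedler value lambda_2 = 4 is strictly positive, so the graph is connected. The eigenvalues sum to 40, which equals trace(L) = 2|E|.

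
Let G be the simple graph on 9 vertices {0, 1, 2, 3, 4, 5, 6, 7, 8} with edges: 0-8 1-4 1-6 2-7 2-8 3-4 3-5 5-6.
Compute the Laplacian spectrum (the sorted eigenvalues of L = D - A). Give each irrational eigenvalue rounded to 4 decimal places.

With the vertex order [0, 1, 2, 3, 4, 5, 6, 7, 8], the degrees are [1, 2, 2, 2, 2, 2, 2, 1, 2], giving D = diag(1, 2, 2, 2, 2, 2, 2, 1, 2) and L = D - A. Since every row of L sums to 0, the all-ones vector is in the kernel and 0 is an eigenvalue. The 2 zero eigenvalues correspond to the 2 connected components.

[0, 0, 0.5858, 1.3820, 1.3820, 2, 3.4142, 3.6180, 3.6180]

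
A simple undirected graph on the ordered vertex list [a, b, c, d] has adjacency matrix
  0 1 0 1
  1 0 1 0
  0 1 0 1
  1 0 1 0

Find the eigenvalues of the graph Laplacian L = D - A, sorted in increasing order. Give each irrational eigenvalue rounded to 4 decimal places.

[0, 2, 2, 4]

Reading degrees in the order [a, b, c, d] gives [2, 2, 2, 2]; set D = diag(2, 2, 2, 2) and form L = D - A. Diagonalising L (or applying a numerical eigensolver to the 4x4 matrix) gives the spectrum above.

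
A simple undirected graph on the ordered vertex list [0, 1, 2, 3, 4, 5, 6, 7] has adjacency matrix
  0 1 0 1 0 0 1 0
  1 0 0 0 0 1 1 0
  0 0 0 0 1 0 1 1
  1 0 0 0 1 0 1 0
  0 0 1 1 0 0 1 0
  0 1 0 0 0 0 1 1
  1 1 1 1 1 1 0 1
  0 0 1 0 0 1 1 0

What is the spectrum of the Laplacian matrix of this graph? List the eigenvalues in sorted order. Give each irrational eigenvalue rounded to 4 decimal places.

With the vertex order [0, 1, 2, 3, 4, 5, 6, 7], the degrees are [3, 3, 3, 3, 3, 3, 7, 3], giving D = diag(3, 3, 3, 3, 3, 3, 7, 3) and L = D - A. The multiplicity of 0 as a Laplacian eigenvalue equals the number of connected components.

[0, 1.7530, 1.7530, 3.4450, 3.4450, 4.8019, 4.8019, 8]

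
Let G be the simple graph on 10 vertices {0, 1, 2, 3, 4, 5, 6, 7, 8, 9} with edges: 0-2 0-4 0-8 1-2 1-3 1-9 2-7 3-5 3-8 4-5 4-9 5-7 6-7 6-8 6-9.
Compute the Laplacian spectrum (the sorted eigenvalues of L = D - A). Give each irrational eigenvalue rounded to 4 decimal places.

Each diagonal entry of L is the vertex degree and each off-diagonal entry is -1 where an edge is present, 0 otherwise; in the order [0, 1, 2, 3, 4, 5, 6, 7, 8, 9] the diagonal is [3, 3, 3, 3, 3, 3, 3, 3, 3, 3]. The multiplicity of 0 as a Laplacian eigenvalue equals the number of connected components. The eigenvalues sum to 30, which equals trace(L) = 2|E|.

[0, 2, 2, 2, 2, 2, 5, 5, 5, 5]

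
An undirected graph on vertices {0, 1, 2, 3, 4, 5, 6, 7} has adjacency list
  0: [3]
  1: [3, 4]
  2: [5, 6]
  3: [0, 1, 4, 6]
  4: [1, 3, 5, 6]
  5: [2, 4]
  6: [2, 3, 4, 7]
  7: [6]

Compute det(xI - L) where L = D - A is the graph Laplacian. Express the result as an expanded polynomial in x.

Reading degrees in the order [0, 1, 2, 3, 4, 5, 6, 7] gives [1, 2, 2, 4, 4, 2, 4, 1]; set D = diag(1, 2, 2, 4, 4, 2, 4, 1) and form L = D - A. Computing det(xI - L) by cofactor expansion (or equivalently via sum-over-permutations) gives x^8 - 20x^7 + 159x^6 - 644x^5 + 1420x^4 - 1690x^3 + 1005x^2 - 232x. Since p(0) = det(-L) = 0, x divides p(x).

x^8 - 20x^7 + 159x^6 - 644x^5 + 1420x^4 - 1690x^3 + 1005x^2 - 232x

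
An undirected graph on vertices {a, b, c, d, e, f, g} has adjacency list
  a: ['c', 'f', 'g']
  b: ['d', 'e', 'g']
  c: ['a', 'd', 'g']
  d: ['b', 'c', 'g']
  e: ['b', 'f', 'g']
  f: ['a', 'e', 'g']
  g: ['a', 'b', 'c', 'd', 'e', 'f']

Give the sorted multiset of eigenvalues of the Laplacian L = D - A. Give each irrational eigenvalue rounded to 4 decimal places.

Each diagonal entry of L is the vertex degree and each off-diagonal entry is -1 where an edge is present, 0 otherwise; in the order [a, b, c, d, e, f, g] the diagonal is [3, 3, 3, 3, 3, 3, 6]. L is symmetric positive semidefinite, so every eigenvalue is real and nonnegative. The single zero eigenvalue shows the graph is connected. There is one zero in the spectrum, matching the 1 component. By the matrix-tree theorem the graph has (1/7) * product of the nonzero eigenvalues = 320 spanning trees.

[0, 2, 2, 4, 4, 5, 7]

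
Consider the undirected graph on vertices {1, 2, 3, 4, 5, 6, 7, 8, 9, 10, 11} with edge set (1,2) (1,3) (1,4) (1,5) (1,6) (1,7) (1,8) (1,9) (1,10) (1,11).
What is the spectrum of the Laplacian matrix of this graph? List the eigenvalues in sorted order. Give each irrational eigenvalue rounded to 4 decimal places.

Reading degrees in the order [1, 2, 3, 4, 5, 6, 7, 8, 9, 10, 11] gives [10, 1, 1, 1, 1, 1, 1, 1, 1, 1, 1]; set D = diag(10, 1, 1, 1, 1, 1, 1, 1, 1, 1, 1) and form L = D - A. Diagonalising L (or applying a numerical eigensolver to the 11x11 matrix) gives the spectrum above. There is one zero in the spectrum, matching the 1 component. The eigenvalues sum to 20, which equals trace(L) = 2|E|.

[0, 1, 1, 1, 1, 1, 1, 1, 1, 1, 11]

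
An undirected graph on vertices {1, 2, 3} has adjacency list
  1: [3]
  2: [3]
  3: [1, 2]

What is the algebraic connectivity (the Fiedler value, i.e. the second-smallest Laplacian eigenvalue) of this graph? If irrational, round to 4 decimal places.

1

With the vertex order [1, 2, 3], the degrees are [1, 1, 2], giving D = diag(1, 1, 2) and L = D - A. Computing the eigenvalues of L and sorting gives [0, 1, 3]. The Fiedler value lambda_2 = 1 is strictly positive, so the graph is connected.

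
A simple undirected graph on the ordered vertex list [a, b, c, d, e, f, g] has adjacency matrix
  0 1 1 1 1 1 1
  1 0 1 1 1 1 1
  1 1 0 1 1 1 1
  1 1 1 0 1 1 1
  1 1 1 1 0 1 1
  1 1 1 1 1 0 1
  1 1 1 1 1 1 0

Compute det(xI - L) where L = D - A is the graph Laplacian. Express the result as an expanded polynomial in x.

Reading degrees in the order [a, b, c, d, e, f, g] gives [6, 6, 6, 6, 6, 6, 6]; set D = diag(6, 6, 6, 6, 6, 6, 6) and form L = D - A. Computing det(xI - L) by cofactor expansion (or equivalently via sum-over-permutations) gives x^7 - 42x^6 + 735x^5 - 6860x^4 + 36015x^3 - 100842x^2 + 117649x. The coefficient of x^6 equals -trace(L) = -42, matching the sum of degrees. The largest eigenvalue, 7, is at most the vertex count 7.

x^7 - 42x^6 + 735x^5 - 6860x^4 + 36015x^3 - 100842x^2 + 117649x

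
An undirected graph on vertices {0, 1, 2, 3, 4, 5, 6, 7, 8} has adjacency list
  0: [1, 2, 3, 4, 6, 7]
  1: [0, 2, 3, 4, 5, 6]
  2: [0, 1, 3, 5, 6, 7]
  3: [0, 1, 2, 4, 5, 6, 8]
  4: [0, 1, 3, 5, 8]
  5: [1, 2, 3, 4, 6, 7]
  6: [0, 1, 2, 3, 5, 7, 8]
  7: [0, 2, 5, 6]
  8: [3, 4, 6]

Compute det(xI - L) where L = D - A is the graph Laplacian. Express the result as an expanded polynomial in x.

x^9 - 50x^8 + 1079x^7 - 13108x^6 + 97885x^5 - 459190x^4 + 1318238x^3 - 2110818x^2 + 1437588x

Reading degrees in the order [0, 1, 2, 3, 4, 5, 6, 7, 8] gives [6, 6, 6, 7, 5, 6, 7, 4, 3]; set D = diag(6, 6, 6, 7, 5, 6, 7, 4, 3) and form L = D - A. Computing det(xI - L) by cofactor expansion (or equivalently via sum-over-permutations) gives x^9 - 50x^8 + 1079x^7 - 13108x^6 + 97885x^5 - 459190x^4 + 1318238x^3 - 2110818x^2 + 1437588x. The constant term is 0 because L is singular (the all-ones vector lies in its kernel). The largest eigenvalue, 8.4630, is at most the vertex count 9. There is one zero in the spectrum, matching the 1 component.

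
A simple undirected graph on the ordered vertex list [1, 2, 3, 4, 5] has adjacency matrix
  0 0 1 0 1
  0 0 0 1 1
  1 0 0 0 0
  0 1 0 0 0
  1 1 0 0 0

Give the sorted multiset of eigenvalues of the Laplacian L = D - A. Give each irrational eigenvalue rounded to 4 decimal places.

[0, 0.3820, 1.3820, 2.6180, 3.6180]

Each diagonal entry of L is the vertex degree and each off-diagonal entry is -1 where an edge is present, 0 otherwise; in the order [1, 2, 3, 4, 5] the diagonal is [2, 2, 1, 1, 2]. Since every row of L sums to 0, the all-ones vector is in the kernel and 0 is an eigenvalue. The eigenvalues sum to 8, which equals trace(L) = 2|E|. The largest eigenvalue, 3.6180, is at most the vertex count 5.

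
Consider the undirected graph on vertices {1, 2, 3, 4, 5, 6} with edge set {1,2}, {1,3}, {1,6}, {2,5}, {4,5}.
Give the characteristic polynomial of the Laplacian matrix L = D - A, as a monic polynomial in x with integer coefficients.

x^6 - 10x^5 + 35x^4 - 52x^3 + 32x^2 - 6x

Each diagonal entry of L is the vertex degree and each off-diagonal entry is -1 where an edge is present, 0 otherwise; in the order [1, 2, 3, 4, 5, 6] the diagonal is [3, 2, 1, 1, 2, 1]. Computing det(xI - L) by cofactor expansion (or equivalently via sum-over-permutations) gives x^6 - 10x^5 + 35x^4 - 52x^3 + 32x^2 - 6x. The constant term is 0 because L is singular (the all-ones vector lies in its kernel).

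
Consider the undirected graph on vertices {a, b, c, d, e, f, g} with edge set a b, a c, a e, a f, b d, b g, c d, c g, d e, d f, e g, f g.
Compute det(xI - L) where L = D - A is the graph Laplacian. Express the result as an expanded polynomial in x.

Reading degrees in the order [a, b, c, d, e, f, g] gives [4, 3, 3, 4, 3, 3, 4]; set D = diag(4, 3, 3, 4, 3, 3, 4) and form L = D - A. Computing det(xI - L) by cofactor expansion (or equivalently via sum-over-permutations) gives x^7 - 24x^6 + 234x^5 - 1192x^4 + 3357x^3 - 4968x^2 + 3024x. The coefficient of x^6 equals -trace(L) = -24, matching the sum of degrees.

x^7 - 24x^6 + 234x^5 - 1192x^4 + 3357x^3 - 4968x^2 + 3024x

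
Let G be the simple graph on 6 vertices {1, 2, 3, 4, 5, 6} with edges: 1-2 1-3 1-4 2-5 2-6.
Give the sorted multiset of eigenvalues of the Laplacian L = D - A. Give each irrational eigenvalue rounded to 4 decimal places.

With the vertex order [1, 2, 3, 4, 5, 6], the degrees are [3, 3, 1, 1, 1, 1], giving D = diag(3, 3, 1, 1, 1, 1) and L = D - A. The multiplicity of 0 as a Laplacian eigenvalue equals the number of connected components. The single zero eigenvalue shows the graph is connected. The largest eigenvalue, 4.5616, is at most the vertex count 6. There is one zero in the spectrum, matching the 1 component.

[0, 0.4384, 1, 1, 3, 4.5616]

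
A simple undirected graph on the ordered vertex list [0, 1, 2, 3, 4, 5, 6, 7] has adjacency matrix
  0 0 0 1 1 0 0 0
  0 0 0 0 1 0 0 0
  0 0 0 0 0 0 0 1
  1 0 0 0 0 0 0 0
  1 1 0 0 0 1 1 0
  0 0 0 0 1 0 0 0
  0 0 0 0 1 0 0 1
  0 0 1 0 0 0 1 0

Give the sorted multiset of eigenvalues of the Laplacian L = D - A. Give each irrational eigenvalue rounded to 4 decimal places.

[0, 0.2538, 0.5472, 1, 1.4689, 2.4066, 3.1504, 5.1732]

Each diagonal entry of L is the vertex degree and each off-diagonal entry is -1 where an edge is present, 0 otherwise; in the order [0, 1, 2, 3, 4, 5, 6, 7] the diagonal is [2, 1, 1, 1, 4, 1, 2, 2]. L is symmetric positive semidefinite, so every eigenvalue is real and nonnegative. The single zero eigenvalue shows the graph is connected. By the matrix-tree theorem the graph has (1/8) * product of the nonzero eigenvalues = 1 spanning tree.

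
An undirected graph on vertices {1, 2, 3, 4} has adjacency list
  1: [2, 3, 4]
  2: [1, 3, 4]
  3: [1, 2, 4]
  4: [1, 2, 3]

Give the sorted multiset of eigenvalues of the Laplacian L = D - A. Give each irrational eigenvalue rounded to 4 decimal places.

[0, 4, 4, 4]

Each diagonal entry of L is the vertex degree and each off-diagonal entry is -1 where an edge is present, 0 otherwise; in the order [1, 2, 3, 4] the diagonal is [3, 3, 3, 3]. L is symmetric positive semidefinite, so every eigenvalue is real and nonnegative. The single zero eigenvalue shows the graph is connected. The largest eigenvalue, 4, is at most the vertex count 4.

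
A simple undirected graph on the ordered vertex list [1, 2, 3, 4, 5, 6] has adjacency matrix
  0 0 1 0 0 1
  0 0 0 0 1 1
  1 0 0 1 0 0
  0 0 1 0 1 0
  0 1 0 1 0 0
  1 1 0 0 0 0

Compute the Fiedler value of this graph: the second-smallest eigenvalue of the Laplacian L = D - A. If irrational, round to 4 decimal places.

With the vertex order [1, 2, 3, 4, 5, 6], the degrees are [2, 2, 2, 2, 2, 2], giving D = diag(2, 2, 2, 2, 2, 2) and L = D - A. The sorted Laplacian eigenvalues are [0, 1, 1, 3, 3, 4]; the algebraic connectivity is the second entry, 1. The largest eigenvalue, 4, is at most the vertex count 6.

1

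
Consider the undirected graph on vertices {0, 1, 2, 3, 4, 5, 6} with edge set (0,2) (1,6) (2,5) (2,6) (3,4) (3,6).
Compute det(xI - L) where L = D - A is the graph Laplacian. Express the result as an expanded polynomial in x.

x^7 - 12x^6 + 53x^5 - 108x^4 + 105x^3 - 46x^2 + 7x

With the vertex order [0, 1, 2, 3, 4, 5, 6], the degrees are [1, 1, 3, 2, 1, 1, 3], giving D = diag(1, 1, 3, 2, 1, 1, 3) and L = D - A. L has integer entries, so p(x) = det(xI - L) has integer coefficients. Expanding the determinant yields x^7 - 12x^6 + 53x^5 - 108x^4 + 105x^3 - 46x^2 + 7x. The coefficient of x^6 equals -trace(L) = -12, matching the sum of degrees. By the matrix-tree theorem the graph has (1/7) * product of the nonzero eigenvalues = 1 spanning tree. The largest eigenvalue, 4.6287, is at most the vertex count 7.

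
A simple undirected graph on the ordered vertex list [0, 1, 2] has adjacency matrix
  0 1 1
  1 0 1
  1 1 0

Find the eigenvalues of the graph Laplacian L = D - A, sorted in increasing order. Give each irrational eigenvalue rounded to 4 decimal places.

Reading degrees in the order [0, 1, 2] gives [2, 2, 2]; set D = diag(2, 2, 2) and form L = D - A. L is symmetric positive semidefinite, so every eigenvalue is real and nonnegative. The single zero eigenvalue shows the graph is connected. By the matrix-tree theorem the graph has (1/3) * product of the nonzero eigenvalues = 3 spanning trees.

[0, 3, 3]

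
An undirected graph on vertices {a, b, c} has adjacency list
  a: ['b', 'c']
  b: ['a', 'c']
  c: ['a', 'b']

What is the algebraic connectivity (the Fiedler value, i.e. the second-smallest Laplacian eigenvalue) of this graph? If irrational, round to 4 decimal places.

Reading degrees in the order [a, b, c] gives [2, 2, 2]; set D = diag(2, 2, 2) and form L = D - A. The smallest Laplacian eigenvalue is always 0. The next one, lambda_2 = 3, measures how hard the graph is to disconnect: larger values mean better connectivity. The largest eigenvalue, 3, is at most the vertex count 3. The eigenvalues sum to 6, which equals trace(L) = 2|E|.

3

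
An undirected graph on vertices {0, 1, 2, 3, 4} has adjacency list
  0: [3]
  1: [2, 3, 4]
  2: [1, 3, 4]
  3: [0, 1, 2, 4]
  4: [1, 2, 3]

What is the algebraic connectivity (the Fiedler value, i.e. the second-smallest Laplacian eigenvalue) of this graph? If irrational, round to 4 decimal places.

1

With the vertex order [0, 1, 2, 3, 4], the degrees are [1, 3, 3, 4, 3], giving D = diag(1, 3, 3, 4, 3) and L = D - A. Computing the eigenvalues of L and sorting gives [0, 1, 4, 4, 5]. The Fiedler value lambda_2 = 1 is strictly positive, so the graph is connected. The largest eigenvalue, 5, is at most the vertex count 5.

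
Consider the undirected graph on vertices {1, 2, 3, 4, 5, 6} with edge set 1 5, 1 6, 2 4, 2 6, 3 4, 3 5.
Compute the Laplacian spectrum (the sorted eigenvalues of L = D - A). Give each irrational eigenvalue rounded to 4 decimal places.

With the vertex order [1, 2, 3, 4, 5, 6], the degrees are [2, 2, 2, 2, 2, 2], giving D = diag(2, 2, 2, 2, 2, 2) and L = D - A. Diagonalising L (or applying a numerical eigensolver to the 6x6 matrix) gives the spectrum above. The eigenvalues sum to 12, which equals trace(L) = 2|E|.

[0, 1, 1, 3, 3, 4]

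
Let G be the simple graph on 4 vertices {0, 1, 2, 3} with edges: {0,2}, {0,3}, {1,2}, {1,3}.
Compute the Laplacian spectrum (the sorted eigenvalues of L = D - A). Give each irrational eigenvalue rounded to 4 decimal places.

Each diagonal entry of L is the vertex degree and each off-diagonal entry is -1 where an edge is present, 0 otherwise; in the order [0, 1, 2, 3] the diagonal is [2, 2, 2, 2]. The multiplicity of 0 as a Laplacian eigenvalue equals the number of connected components. The single zero eigenvalue shows the graph is connected. By the matrix-tree theorem the graph has (1/4) * product of the nonzero eigenvalues = 4 spanning trees. The largest eigenvalue, 4, is at most the vertex count 4.

[0, 2, 2, 4]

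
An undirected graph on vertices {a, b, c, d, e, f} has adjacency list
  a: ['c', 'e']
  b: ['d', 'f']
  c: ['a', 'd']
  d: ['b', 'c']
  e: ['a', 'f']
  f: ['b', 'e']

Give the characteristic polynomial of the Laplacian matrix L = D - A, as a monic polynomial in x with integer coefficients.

Each diagonal entry of L is the vertex degree and each off-diagonal entry is -1 where an edge is present, 0 otherwise; in the order [a, b, c, d, e, f] the diagonal is [2, 2, 2, 2, 2, 2]. The eigenvalues of L are [0, 1, 1, 3, 3, 4]; the characteristic polynomial is the product of (x - lambda_i), which multiplies out to x^6 - 12x^5 + 54x^4 - 112x^3 + 105x^2 - 36x. The constant term is 0 because L is singular (the all-ones vector lies in its kernel). The eigenvalues sum to 12, which equals trace(L) = 2|E|. The largest eigenvalue, 4, is at most the vertex count 6.

x^6 - 12x^5 + 54x^4 - 112x^3 + 105x^2 - 36x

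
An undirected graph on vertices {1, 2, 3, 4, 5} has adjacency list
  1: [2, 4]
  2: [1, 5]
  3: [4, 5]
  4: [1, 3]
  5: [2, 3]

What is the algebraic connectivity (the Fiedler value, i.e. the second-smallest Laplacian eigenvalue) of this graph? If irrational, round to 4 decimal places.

With the vertex order [1, 2, 3, 4, 5], the degrees are [2, 2, 2, 2, 2], giving D = diag(2, 2, 2, 2, 2) and L = D - A. Computing the eigenvalues of L and sorting gives [0, 1.3820, 1.3820, 3.6180, 3.6180]. The Fiedler value lambda_2 = 1.3820 is strictly positive, so the graph is connected.

1.3820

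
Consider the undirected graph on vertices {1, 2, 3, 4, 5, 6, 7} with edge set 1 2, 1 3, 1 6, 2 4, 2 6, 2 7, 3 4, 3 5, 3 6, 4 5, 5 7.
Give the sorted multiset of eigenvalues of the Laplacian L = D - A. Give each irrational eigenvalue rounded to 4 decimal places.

Reading degrees in the order [1, 2, 3, 4, 5, 6, 7] gives [3, 4, 4, 3, 3, 3, 2]; set D = diag(3, 4, 4, 3, 3, 3, 2) and form L = D - A. Since every row of L sums to 0, the all-ones vector is in the kernel and 0 is an eigenvalue. The largest eigenvalue, 5.8699, is at most the vertex count 7.

[0, 1.4957, 2.2379, 3.4743, 4, 4.9222, 5.8699]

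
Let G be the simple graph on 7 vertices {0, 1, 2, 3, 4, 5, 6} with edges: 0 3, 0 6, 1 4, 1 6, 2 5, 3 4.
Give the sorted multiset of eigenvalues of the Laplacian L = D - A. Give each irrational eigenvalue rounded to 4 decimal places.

Reading degrees in the order [0, 1, 2, 3, 4, 5, 6] gives [2, 2, 1, 2, 2, 1, 2]; set D = diag(2, 2, 1, 2, 2, 1, 2) and form L = D - A. L is symmetric positive semidefinite, so every eigenvalue is real and nonnegative. The 2 zero eigenvalues correspond to the 2 connected components. The eigenvalues sum to 12, which equals trace(L) = 2|E|.

[0, 0, 1.3820, 1.3820, 2, 3.6180, 3.6180]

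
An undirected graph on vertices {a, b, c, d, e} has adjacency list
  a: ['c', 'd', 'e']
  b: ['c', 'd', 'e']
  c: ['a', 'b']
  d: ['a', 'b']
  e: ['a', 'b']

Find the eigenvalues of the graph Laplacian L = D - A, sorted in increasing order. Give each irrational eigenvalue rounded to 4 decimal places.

[0, 2, 2, 3, 5]

Reading degrees in the order [a, b, c, d, e] gives [3, 3, 2, 2, 2]; set D = diag(3, 3, 2, 2, 2) and form L = D - A. Since every row of L sums to 0, the all-ones vector is in the kernel and 0 is an eigenvalue. The eigenvalues sum to 12, which equals trace(L) = 2|E|.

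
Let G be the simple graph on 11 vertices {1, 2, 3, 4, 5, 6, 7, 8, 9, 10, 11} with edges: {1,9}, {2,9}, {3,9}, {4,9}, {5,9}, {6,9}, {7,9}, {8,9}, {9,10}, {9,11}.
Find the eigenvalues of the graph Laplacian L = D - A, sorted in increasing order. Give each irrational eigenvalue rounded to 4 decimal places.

Each diagonal entry of L is the vertex degree and each off-diagonal entry is -1 where an edge is present, 0 otherwise; in the order [1, 2, 3, 4, 5, 6, 7, 8, 9, 10, 11] the diagonal is [1, 1, 1, 1, 1, 1, 1, 1, 10, 1, 1]. The multiplicity of 0 as a Laplacian eigenvalue equals the number of connected components. The eigenvalues sum to 20, which equals trace(L) = 2|E|.

[0, 1, 1, 1, 1, 1, 1, 1, 1, 1, 11]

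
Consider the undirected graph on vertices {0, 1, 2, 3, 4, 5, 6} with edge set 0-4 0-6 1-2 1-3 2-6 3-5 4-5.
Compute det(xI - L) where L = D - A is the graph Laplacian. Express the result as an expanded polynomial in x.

x^7 - 14x^6 + 77x^5 - 210x^4 + 294x^3 - 196x^2 + 49x

Reading degrees in the order [0, 1, 2, 3, 4, 5, 6] gives [2, 2, 2, 2, 2, 2, 2]; set D = diag(2, 2, 2, 2, 2, 2, 2) and form L = D - A. L has integer entries, so p(x) = det(xI - L) has integer coefficients. Expanding the determinant yields x^7 - 14x^6 + 77x^5 - 210x^4 + 294x^3 - 196x^2 + 49x. The constant term is 0 because L is singular (the all-ones vector lies in its kernel). The eigenvalues sum to 14, which equals trace(L) = 2|E|.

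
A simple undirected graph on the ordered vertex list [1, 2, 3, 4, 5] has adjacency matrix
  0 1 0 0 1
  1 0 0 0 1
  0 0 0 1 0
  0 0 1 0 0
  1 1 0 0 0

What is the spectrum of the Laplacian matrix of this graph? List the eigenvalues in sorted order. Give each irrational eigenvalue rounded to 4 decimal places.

Reading degrees in the order [1, 2, 3, 4, 5] gives [2, 2, 1, 1, 2]; set D = diag(2, 2, 1, 1, 2) and form L = D - A. L is symmetric positive semidefinite, so every eigenvalue is real and nonnegative. The 2 zero eigenvalues correspond to the 2 connected components.

[0, 0, 2, 3, 3]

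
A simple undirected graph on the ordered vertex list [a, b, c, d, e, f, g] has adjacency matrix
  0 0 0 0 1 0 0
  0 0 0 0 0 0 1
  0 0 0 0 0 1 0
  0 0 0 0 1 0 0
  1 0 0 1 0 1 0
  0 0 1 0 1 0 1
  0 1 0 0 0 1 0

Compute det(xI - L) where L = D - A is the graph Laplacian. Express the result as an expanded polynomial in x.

x^7 - 12x^6 + 53x^5 - 108x^4 + 105x^3 - 46x^2 + 7x

With the vertex order [a, b, c, d, e, f, g], the degrees are [1, 1, 1, 1, 3, 3, 2], giving D = diag(1, 1, 1, 1, 3, 3, 2) and L = D - A. Computing det(xI - L) by cofactor expansion (or equivalently via sum-over-permutations) gives x^7 - 12x^6 + 53x^5 - 108x^4 + 105x^3 - 46x^2 + 7x. The coefficient of x^6 equals -trace(L) = -12, matching the sum of degrees. The eigenvalues sum to 12, which equals trace(L) = 2|E|. The largest eigenvalue, 4.6287, is at most the vertex count 7.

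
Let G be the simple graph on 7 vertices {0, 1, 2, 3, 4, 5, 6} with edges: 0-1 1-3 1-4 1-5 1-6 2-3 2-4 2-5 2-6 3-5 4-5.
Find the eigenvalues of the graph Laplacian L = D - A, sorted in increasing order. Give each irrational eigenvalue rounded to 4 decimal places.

Each diagonal entry of L is the vertex degree and each off-diagonal entry is -1 where an edge is present, 0 otherwise; in the order [0, 1, 2, 3, 4, 5, 6] the diagonal is [1, 5, 4, 3, 3, 4, 2]. Diagonalising L (or applying a numerical eigensolver to the 7x7 matrix) gives the spectrum above. The single zero eigenvalue shows the graph is connected. There is one zero in the spectrum, matching the 1 component.

[0, 0.9486, 2, 3, 4.5173, 5, 6.5341]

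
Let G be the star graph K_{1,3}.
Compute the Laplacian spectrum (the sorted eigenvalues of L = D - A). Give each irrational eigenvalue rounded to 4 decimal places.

The graph has 4 vertices and degree multiset [3, 1, 1, 1]; D is the diagonal matrix of degrees and L = D - A. The multiplicity of 0 as a Laplacian eigenvalue equals the number of connected components. The eigenvalues sum to 6, which equals trace(L) = 2|E|. By the matrix-tree theorem the graph has (1/4) * product of the nonzero eigenvalues = 1 spanning tree.

[0, 1, 1, 4]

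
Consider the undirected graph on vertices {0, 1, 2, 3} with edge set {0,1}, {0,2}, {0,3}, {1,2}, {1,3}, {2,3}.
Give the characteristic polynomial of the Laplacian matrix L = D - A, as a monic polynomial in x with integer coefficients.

x^4 - 12x^3 + 48x^2 - 64x

With the vertex order [0, 1, 2, 3], the degrees are [3, 3, 3, 3], giving D = diag(3, 3, 3, 3) and L = D - A. Computing det(xI - L) by cofactor expansion (or equivalently via sum-over-permutations) gives x^4 - 12x^3 + 48x^2 - 64x. The constant term is 0 because L is singular (the all-ones vector lies in its kernel). The largest eigenvalue, 4, is at most the vertex count 4.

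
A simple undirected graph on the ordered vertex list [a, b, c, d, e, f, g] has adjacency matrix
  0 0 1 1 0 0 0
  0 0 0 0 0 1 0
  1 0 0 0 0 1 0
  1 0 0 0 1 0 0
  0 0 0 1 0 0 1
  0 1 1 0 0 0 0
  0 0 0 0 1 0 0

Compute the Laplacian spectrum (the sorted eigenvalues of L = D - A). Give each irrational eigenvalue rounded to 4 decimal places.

With the vertex order [a, b, c, d, e, f, g], the degrees are [2, 1, 2, 2, 2, 2, 1], giving D = diag(2, 1, 2, 2, 2, 2, 1) and L = D - A. Since every row of L sums to 0, the all-ones vector is in the kernel and 0 is an eigenvalue. The single zero eigenvalue shows the graph is connected. By the matrix-tree theorem the graph has (1/7) * product of the nonzero eigenvalues = 1 spanning tree. The eigenvalues sum to 12, which equals trace(L) = 2|E|.

[0, 0.1981, 0.7530, 1.5550, 2.4450, 3.2470, 3.8019]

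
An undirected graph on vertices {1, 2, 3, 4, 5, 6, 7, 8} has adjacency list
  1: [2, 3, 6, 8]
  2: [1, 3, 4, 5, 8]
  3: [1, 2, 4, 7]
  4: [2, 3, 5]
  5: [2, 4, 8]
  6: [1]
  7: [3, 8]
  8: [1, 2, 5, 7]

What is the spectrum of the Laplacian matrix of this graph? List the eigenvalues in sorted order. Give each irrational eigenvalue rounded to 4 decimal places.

Reading degrees in the order [1, 2, 3, 4, 5, 6, 7, 8] gives [4, 5, 4, 3, 3, 1, 2, 4]; set D = diag(4, 5, 4, 3, 3, 1, 2, 4) and form L = D - A. Diagonalising L (or applying a numerical eigensolver to the 8x8 matrix) gives the spectrum above.

[0, 0.8226, 1.7639, 3, 3.3216, 5, 5.8558, 6.2361]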